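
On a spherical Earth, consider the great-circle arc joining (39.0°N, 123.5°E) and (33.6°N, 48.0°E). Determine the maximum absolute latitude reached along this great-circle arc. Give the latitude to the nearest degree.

≈ 43°N

The great circle lies in the plane with unit normal n̂ = (p₁ × p₂)/|p₁ × p₂|.
Here n̂_z ≈ -0.729; the vertex latitude is φ_max = arccos|n̂_z| ≈ 43.2°.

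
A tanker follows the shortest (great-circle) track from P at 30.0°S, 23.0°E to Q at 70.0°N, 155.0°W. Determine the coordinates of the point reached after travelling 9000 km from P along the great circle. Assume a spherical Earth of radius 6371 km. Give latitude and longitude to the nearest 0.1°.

From cos δ = sin φ₁ sin φ₂ + cos φ₁ cos φ₂ cos Δλ, the central angle is δ ≈ 2.443 rad (140.0°). The total great-circle distance is δ·R ≈ 2.443 × 6371 ≈ 15566 km, so the target fraction is f = 9000/15566 ≈ 0.578.
Interpolate at f ≈ 0.578 with slerp weights a = sin((1−f)δ)/sin δ ≈ 1.334, b = sin(fδ)/sin δ ≈ 1.536.
p = a·p₁ + b·p₂ ≈ (0.587, 0.229, 0.776); φ = arcsin(p_z) ≈ 50.93°, λ = atan2(p_y, p_x) ≈ 21.33°.

≈ 50.9°N, 21.3°E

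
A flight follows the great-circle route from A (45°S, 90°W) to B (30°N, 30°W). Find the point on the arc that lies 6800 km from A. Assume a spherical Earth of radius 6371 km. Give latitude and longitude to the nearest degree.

Convert each endpoint to a unit vector on the sphere (x = cos φ cos λ, y = cos φ sin λ, z = sin φ).
The central angle between the endpoints is δ = arccos(p₁·p₂) ≈ 1.618 rad (92.7°). The total great-circle distance is δ·R ≈ 1.618 × 6371 ≈ 10309 km, so the target fraction is f = 6800/10309 ≈ 0.660.
Interpolate at f ≈ 0.660 with slerp weights a = sin((1−f)δ)/sin δ ≈ 0.524, b = sin(fδ)/sin δ ≈ 0.877.
p = a·p₁ + b·p₂ ≈ (0.658, -0.750, 0.068); φ = arcsin(p_z) ≈ 3.90°, λ = atan2(p_y, p_x) ≈ -48.76°.

≈ (4°N, 49°W)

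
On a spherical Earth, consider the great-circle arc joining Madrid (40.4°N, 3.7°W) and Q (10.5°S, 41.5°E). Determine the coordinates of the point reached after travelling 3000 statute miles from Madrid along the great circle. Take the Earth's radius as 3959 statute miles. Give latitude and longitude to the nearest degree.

Write both endpoints as unit vectors p₁, p₂ with components (cos φ cos λ, cos φ sin λ, sin φ).
The central angle between the endpoints is δ = arccos(p₁·p₂) ≈ 1.149 rad (65.8°). The total great-circle distance is δ·R ≈ 1.149 × 3959 ≈ 4548 mi, so the target fraction is f = 3000/4548 ≈ 0.660.
Interpolate at f ≈ 0.660 with slerp weights a = sin((1−f)δ)/sin δ ≈ 0.418, b = sin(fδ)/sin δ ≈ 0.753.
p = a·p₁ + b·p₂ ≈ (0.872, 0.470, 0.134); φ = arcsin(p_z) ≈ 7.67°, λ = atan2(p_y, p_x) ≈ 28.33°.

≈ (8°N, 28°E)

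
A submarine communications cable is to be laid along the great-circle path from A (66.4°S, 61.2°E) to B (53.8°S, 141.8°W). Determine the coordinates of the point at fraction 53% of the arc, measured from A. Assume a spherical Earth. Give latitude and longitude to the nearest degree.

≈ (80°S, 170°W)

Convert each endpoint to a unit vector on the sphere (x = cos φ cos λ, y = cos φ sin λ, z = sin φ).
The central angle between the endpoints is δ = arccos(p₁·p₂) ≈ 1.022 rad (58.5°).
Interpolate at f = 0.53 with slerp weights a = sin((1−f)δ)/sin δ ≈ 0.542, b = sin(fδ)/sin δ ≈ 0.604.
p = a·p₁ + b·p₂ ≈ (-0.176, -0.031, -0.984); φ = arcsin(p_z) ≈ -79.71°, λ = atan2(p_y, p_x) ≈ -170.11°.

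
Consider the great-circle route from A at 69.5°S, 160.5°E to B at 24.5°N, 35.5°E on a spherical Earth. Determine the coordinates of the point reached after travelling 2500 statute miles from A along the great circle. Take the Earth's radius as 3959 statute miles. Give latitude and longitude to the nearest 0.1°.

≈ 57.4°S, 76.0°E

From cos δ = sin φ₁ sin φ₂ + cos φ₁ cos φ₂ cos Δλ, the central angle is δ ≈ 2.179 rad (124.8°). The total great-circle distance is δ·R ≈ 2.179 × 3959 ≈ 8626 mi, so the target fraction is f = 2500/8626 ≈ 0.290.
Interpolate at f ≈ 0.290 with slerp weights a = sin((1−f)δ)/sin δ ≈ 1.218, b = sin(fδ)/sin δ ≈ 0.719.
p = a·p₁ + b·p₂ ≈ (0.131, 0.522, -0.843); φ = arcsin(p_z) ≈ -57.42°, λ = atan2(p_y, p_x) ≈ 75.95°.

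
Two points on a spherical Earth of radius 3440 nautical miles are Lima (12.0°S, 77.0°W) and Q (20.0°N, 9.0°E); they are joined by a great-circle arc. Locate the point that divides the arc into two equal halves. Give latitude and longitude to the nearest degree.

Convert each endpoint to a unit vector on the sphere (x = cos φ cos λ, y = cos φ sin λ, z = sin φ).
The central angle between the endpoints is δ = arccos(p₁·p₂) ≈ 1.578 rad (90.4°).
Interpolate at f = 1/2 with slerp weights a = sin((1−f)δ)/sin δ ≈ 0.710, b = sin(fδ)/sin δ ≈ 0.710.
p = a·p₁ + b·p₂ ≈ (0.815, -0.572, 0.095); φ = arcsin(p_z) ≈ 5.46°, λ = atan2(p_y, p_x) ≈ -35.07°.

≈ (5°N, 35°W)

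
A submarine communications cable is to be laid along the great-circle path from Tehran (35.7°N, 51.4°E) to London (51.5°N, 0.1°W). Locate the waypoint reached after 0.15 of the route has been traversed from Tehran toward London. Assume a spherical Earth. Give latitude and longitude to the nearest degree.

Convert each endpoint to a unit vector on the sphere (x = cos φ cos λ, y = cos φ sin λ, z = sin φ).
The central angle between the endpoints is δ = arccos(p₁·p₂) ≈ 0.690 rad (39.5°).
Interpolate at f = 0.15 with slerp weights a = sin((1−f)δ)/sin δ ≈ 0.869, b = sin(fδ)/sin δ ≈ 0.162.
p = a·p₁ + b·p₂ ≈ (0.542, 0.552, 0.634); φ = arcsin(p_z) ≈ 39.37°, λ = atan2(p_y, p_x) ≈ 45.53°.

≈ 39°N, 46°E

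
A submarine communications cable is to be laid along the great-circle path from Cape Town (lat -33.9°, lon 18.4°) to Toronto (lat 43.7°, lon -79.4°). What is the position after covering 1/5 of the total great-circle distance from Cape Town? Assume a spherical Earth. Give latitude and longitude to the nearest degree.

≈ lat -18°, lon -2°

Convert each endpoint to a unit vector on the sphere (x = cos φ cos λ, y = cos φ sin λ, z = sin φ).
The central angle between the endpoints is δ = arccos(p₁·p₂) ≈ 2.056 rad (117.8°).
Interpolate at f = 1/5 with slerp weights a = sin((1−f)δ)/sin δ ≈ 1.128, b = sin(fδ)/sin δ ≈ 0.452.
p = a·p₁ + b·p₂ ≈ (0.948, -0.026, -0.317); φ = arcsin(p_z) ≈ -18.46°, λ = atan2(p_y, p_x) ≈ -1.56°.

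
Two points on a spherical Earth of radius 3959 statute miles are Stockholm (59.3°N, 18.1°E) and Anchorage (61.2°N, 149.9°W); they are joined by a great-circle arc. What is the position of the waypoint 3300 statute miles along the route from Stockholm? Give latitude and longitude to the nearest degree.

Convert each endpoint to a unit vector on the sphere (x = cos φ cos λ, y = cos φ sin λ, z = sin φ).
The central angle between the endpoints is δ = arccos(p₁·p₂) ≈ 1.032 rad (59.1°). The total great-circle distance is δ·R ≈ 1.032 × 3959 ≈ 4087 mi, so the target fraction is f = 3300/4087 ≈ 0.808.
Interpolate at f ≈ 0.808 with slerp weights a = sin((1−f)δ)/sin δ ≈ 0.230, b = sin(fδ)/sin δ ≈ 0.862.
p = a·p₁ + b·p₂ ≈ (-0.248, -0.172, 0.953); φ = arcsin(p_z) ≈ 72.44°, λ = atan2(p_y, p_x) ≈ -145.26°.

≈ 72°N, 145°W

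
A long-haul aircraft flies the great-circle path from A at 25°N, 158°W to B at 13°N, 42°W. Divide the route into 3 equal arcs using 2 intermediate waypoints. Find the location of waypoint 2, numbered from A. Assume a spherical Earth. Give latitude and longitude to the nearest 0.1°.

≈ 28.7°N, 76.5°W

From cos δ = sin φ₁ sin φ₂ + cos φ₁ cos φ₂ cos Δλ, the central angle is δ ≈ 1.867 rad (107.0°).
Interpolate at f = 2/3 with slerp weights a = sin((1−f)δ)/sin δ ≈ 0.610, b = sin(fδ)/sin δ ≈ 0.991.
p = a·p₁ + b·p₂ ≈ (0.205, -0.853, 0.480); φ = arcsin(p_z) ≈ 28.71°, λ = atan2(p_y, p_x) ≈ -76.48°.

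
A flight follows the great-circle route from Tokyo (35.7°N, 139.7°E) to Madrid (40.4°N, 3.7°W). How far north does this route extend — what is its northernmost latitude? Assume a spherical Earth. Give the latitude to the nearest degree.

≈ 68°N

The great circle lies in the plane with unit normal n̂ = (p₁ × p₂)/|p₁ × p₂|.
Here n̂_z ≈ -0.371; the vertex latitude is φ_max = arccos|n̂_z| ≈ 68.2°.
Check via Clairaut: cos φ_max = |cos φ₁| · sin C = cos(35.7°)·sin(27.2°) ≈ 0.371, again giving ≈ 68.2°.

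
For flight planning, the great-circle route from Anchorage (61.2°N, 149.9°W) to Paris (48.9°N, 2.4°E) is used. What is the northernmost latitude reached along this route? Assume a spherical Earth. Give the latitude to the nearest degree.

≈ 81°N

The great circle lies in the plane with unit normal n̂ = (p₁ × p₂)/|p₁ × p₂|.
Here n̂_z ≈ +0.159; the vertex latitude is φ_max = arccos|n̂_z| ≈ 80.8°.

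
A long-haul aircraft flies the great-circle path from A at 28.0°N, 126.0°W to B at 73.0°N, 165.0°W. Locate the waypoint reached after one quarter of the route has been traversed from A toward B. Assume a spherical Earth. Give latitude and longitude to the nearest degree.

≈ 40°N, 130°W

From cos δ = sin φ₁ sin φ₂ + cos φ₁ cos φ₂ cos Δλ, the central angle is δ ≈ 0.864 rad (49.5°).
Interpolate at f = 1/4 with slerp weights a = sin((1−f)δ)/sin δ ≈ 0.794, b = sin(fδ)/sin δ ≈ 0.282.
p = a·p₁ + b·p₂ ≈ (-0.492, -0.588, 0.642); φ = arcsin(p_z) ≈ 39.95°, λ = atan2(p_y, p_x) ≈ -129.88°.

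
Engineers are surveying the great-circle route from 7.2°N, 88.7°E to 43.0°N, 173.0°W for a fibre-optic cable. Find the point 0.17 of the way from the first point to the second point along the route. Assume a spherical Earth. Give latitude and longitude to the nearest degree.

From cos δ = sin φ₁ sin φ₂ + cos φ₁ cos φ₂ cos Δλ, the central angle is δ ≈ 1.590 rad (91.1°).
Interpolate at f = 0.17 with slerp weights a = sin((1−f)δ)/sin δ ≈ 0.969, b = sin(fδ)/sin δ ≈ 0.267.
p = a·p₁ + b·p₂ ≈ (-0.172, 0.937, 0.304); φ = arcsin(p_z) ≈ 17.67°, λ = atan2(p_y, p_x) ≈ 100.40°.

≈ 18°N, 100°E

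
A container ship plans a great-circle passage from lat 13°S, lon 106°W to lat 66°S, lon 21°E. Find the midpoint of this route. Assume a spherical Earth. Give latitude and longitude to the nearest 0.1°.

≈ lat 55.0°S, lon 82.0°W

Write both endpoints as unit vectors p₁, p₂ with components (cos φ cos λ, cos φ sin λ, sin φ).
The central angle between the endpoints is δ = arccos(p₁·p₂) ≈ 1.604 rad (91.9°).
Interpolate at f = 1/2 with slerp weights a = sin((1−f)δ)/sin δ ≈ 0.719, b = sin(fδ)/sin δ ≈ 0.719.
p = a·p₁ + b·p₂ ≈ (0.080, -0.569, -0.819); φ = arcsin(p_z) ≈ -54.95°, λ = atan2(p_y, p_x) ≈ -82.00°.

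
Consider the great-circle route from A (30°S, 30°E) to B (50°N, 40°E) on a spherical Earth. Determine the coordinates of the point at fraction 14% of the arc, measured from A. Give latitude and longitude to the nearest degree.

Convert each endpoint to a unit vector on the sphere (x = cos φ cos λ, y = cos φ sin λ, z = sin φ).
The central angle between the endpoints is δ = arccos(p₁·p₂) ≈ 1.405 rad (80.5°).
Interpolate at f = 0.14 with slerp weights a = sin((1−f)δ)/sin δ ≈ 0.948, b = sin(fδ)/sin δ ≈ 0.198.
p = a·p₁ + b·p₂ ≈ (0.809, 0.492, -0.322); φ = arcsin(p_z) ≈ -18.80°, λ = atan2(p_y, p_x) ≈ 31.34°.

≈ (19°S, 31°E)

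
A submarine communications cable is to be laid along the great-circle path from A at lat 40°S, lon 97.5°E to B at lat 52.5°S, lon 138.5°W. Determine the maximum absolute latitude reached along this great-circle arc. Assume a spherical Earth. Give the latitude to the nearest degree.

≈ 66°S

The great circle lies in the plane with unit normal n̂ = (p₁ × p₂)/|p₁ × p₂|.
Here n̂_z ≈ +0.399; the vertex latitude is φ_max = arccos|n̂_z| ≈ 66.5°.
Check via Clairaut: cos φ_max = |cos φ₁| · sin C = cos(40.0°)·sin(148.6°) ≈ 0.399, again giving ≈ 66.5°.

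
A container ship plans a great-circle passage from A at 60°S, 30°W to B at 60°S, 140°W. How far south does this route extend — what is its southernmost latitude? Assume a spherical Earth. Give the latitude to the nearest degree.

≈ 72°S

The great circle lies in the plane with unit normal n̂ = (p₁ × p₂)/|p₁ × p₂|.
Here n̂_z ≈ -0.314; the vertex latitude is φ_max = arccos|n̂_z| ≈ 71.7°.
Check via Clairaut: cos φ_max = |cos φ₁| · sin C = cos(60.0°)·sin(141.0°) ≈ 0.314, again giving ≈ 71.7°.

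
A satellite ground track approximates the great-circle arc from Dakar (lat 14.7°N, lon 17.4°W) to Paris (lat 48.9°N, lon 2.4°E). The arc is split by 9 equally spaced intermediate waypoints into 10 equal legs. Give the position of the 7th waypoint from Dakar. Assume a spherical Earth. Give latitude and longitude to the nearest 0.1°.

Convert each endpoint to a unit vector on the sphere (x = cos φ cos λ, y = cos φ sin λ, z = sin φ).
The central angle between the endpoints is δ = arccos(p₁·p₂) ≈ 0.661 rad (37.9°).
Interpolate at f = 7/10 with slerp weights a = sin((1−f)δ)/sin δ ≈ 0.321, b = sin(fδ)/sin δ ≈ 0.727.
p = a·p₁ + b·p₂ ≈ (0.774, -0.073, 0.629); φ = arcsin(p_z) ≈ 39.00°, λ = atan2(p_y, p_x) ≈ -5.38°.

≈ lat 39.0°N, lon 5.4°W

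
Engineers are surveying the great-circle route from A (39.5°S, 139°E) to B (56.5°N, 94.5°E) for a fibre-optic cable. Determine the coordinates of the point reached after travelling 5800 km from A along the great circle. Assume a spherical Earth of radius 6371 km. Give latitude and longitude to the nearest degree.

≈ (10°N, 120°E)

Write both endpoints as unit vectors p₁, p₂ with components (cos φ cos λ, cos φ sin λ, sin φ).
The central angle between the endpoints is δ = arccos(p₁·p₂) ≈ 1.799 rad (103.1°). The total great-circle distance is δ·R ≈ 1.799 × 6371 ≈ 11464 km, so the target fraction is f = 5800/11464 ≈ 0.506.
Interpolate at f ≈ 0.506 with slerp weights a = sin((1−f)δ)/sin δ ≈ 0.797, b = sin(fδ)/sin δ ≈ 0.811.
p = a·p₁ + b·p₂ ≈ (-0.499, 0.850, 0.169); φ = arcsin(p_z) ≈ 9.73°, λ = atan2(p_y, p_x) ≈ 120.44°.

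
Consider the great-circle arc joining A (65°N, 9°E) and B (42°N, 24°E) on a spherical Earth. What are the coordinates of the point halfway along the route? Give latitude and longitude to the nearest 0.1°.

≈ (53.7°N, 18.6°E)

Convert each endpoint to a unit vector on the sphere (x = cos φ cos λ, y = cos φ sin λ, z = sin φ).
The central angle between the endpoints is δ = arccos(p₁·p₂) ≈ 0.428 rad (24.5°).
Interpolate at f = 1/2 with slerp weights a = sin((1−f)δ)/sin δ ≈ 0.512, b = sin(fδ)/sin δ ≈ 0.512.
p = a·p₁ + b·p₂ ≈ (0.561, 0.188, 0.806); φ = arcsin(p_z) ≈ 53.72°, λ = atan2(p_y, p_x) ≈ 18.57°.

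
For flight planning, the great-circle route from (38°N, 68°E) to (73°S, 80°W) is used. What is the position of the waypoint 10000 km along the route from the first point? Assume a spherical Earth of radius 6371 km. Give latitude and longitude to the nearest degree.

≈ (50°S, 45°E)

Write both endpoints as unit vectors p₁, p₂ with components (cos φ cos λ, cos φ sin λ, sin φ).
The central angle between the endpoints is δ = arccos(p₁·p₂) ≈ 2.472 rad (141.6°). The total great-circle distance is δ·R ≈ 2.472 × 6371 ≈ 15750 km, so the target fraction is f = 10000/15750 ≈ 0.635.
Interpolate at f ≈ 0.635 with slerp weights a = sin((1−f)δ)/sin δ ≈ 1.265, b = sin(fδ)/sin δ ≈ 1.611.
p = a·p₁ + b·p₂ ≈ (0.455, 0.460, -0.762); φ = arcsin(p_z) ≈ -49.67°, λ = atan2(p_y, p_x) ≈ 45.31°.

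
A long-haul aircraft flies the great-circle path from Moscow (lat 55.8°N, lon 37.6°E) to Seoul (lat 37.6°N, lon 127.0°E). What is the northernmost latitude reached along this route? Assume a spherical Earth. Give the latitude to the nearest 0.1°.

The great circle lies in the plane with unit normal n̂ = (p₁ × p₂)/|p₁ × p₂|.
Here n̂_z ≈ +0.517; the vertex latitude is φ_max = arccos|n̂_z| ≈ 58.8°.
Check via Clairaut: cos φ_max = |cos φ₁| · sin C = cos(55.8°)·sin(67.0°) ≈ 0.517, again giving ≈ 58.8°.

≈ 58.8°N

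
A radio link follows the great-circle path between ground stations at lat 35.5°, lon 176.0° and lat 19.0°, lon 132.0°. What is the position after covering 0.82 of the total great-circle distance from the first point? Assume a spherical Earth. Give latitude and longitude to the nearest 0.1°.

≈ lat 22.9°, lon 138.9°

Write both endpoints as unit vectors p₁, p₂ with components (cos φ cos λ, cos φ sin λ, sin φ).
The central angle between the endpoints is δ = arccos(p₁·p₂) ≈ 0.734 rad (42.0°).
Interpolate at f = 0.82 with slerp weights a = sin((1−f)δ)/sin δ ≈ 0.197, b = sin(fδ)/sin δ ≈ 0.845.
p = a·p₁ + b·p₂ ≈ (-0.694, 0.605, 0.389); φ = arcsin(p_z) ≈ 22.92°, λ = atan2(p_y, p_x) ≈ 138.93°.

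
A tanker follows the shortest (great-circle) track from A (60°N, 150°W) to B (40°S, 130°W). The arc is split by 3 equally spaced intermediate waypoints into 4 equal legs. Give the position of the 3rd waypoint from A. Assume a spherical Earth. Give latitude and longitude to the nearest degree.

Convert each endpoint to a unit vector on the sphere (x = cos φ cos λ, y = cos φ sin λ, z = sin φ).
The central angle between the endpoints is δ = arccos(p₁·p₂) ≈ 1.769 rad (101.3°).
Interpolate at f = 3/4 with slerp weights a = sin((1−f)δ)/sin δ ≈ 0.436, b = sin(fδ)/sin δ ≈ 0.990.
p = a·p₁ + b·p₂ ≈ (-0.676, -0.690, -0.258); φ = arcsin(p_z) ≈ -14.96°, λ = atan2(p_y, p_x) ≈ -134.43°.

≈ (15°S, 134°W)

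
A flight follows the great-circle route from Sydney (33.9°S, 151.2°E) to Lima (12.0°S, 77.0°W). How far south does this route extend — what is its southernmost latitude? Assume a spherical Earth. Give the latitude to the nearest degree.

≈ 48°S

The great circle lies in the plane with unit normal n̂ = (p₁ × p₂)/|p₁ × p₂|.
Here n̂_z ≈ +0.669; the vertex latitude is φ_max = arccos|n̂_z| ≈ 48.0°.
Check via Clairaut: cos φ_max = |cos φ₁| · sin C = cos(33.9°)·sin(126.3°) ≈ 0.669, again giving ≈ 48.0°.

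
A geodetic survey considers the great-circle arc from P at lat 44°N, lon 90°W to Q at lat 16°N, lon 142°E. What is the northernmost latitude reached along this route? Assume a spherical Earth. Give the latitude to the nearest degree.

The great circle lies in the plane with unit normal n̂ = (p₁ × p₂)/|p₁ × p₂|.
Here n̂_z ≈ -0.560; the vertex latitude is φ_max = arccos|n̂_z| ≈ 55.9°.

≈ 56°N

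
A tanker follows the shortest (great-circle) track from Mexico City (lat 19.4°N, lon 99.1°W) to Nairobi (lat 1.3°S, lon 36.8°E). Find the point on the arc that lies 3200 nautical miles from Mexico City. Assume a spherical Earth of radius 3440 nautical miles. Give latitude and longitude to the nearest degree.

≈ lat 25°N, lon 41°W

Convert each endpoint to a unit vector on the sphere (x = cos φ cos λ, y = cos φ sin λ, z = sin φ).
The central angle between the endpoints is δ = arccos(p₁·p₂) ≈ 2.325 rad (133.2°). The total great-circle distance is δ·R ≈ 2.325 × 3440 ≈ 7998 nmi, so the target fraction is f = 3200/7998 ≈ 0.400.
Interpolate at f ≈ 0.400 with slerp weights a = sin((1−f)δ)/sin δ ≈ 1.351, b = sin(fδ)/sin δ ≈ 1.100.
p = a·p₁ + b·p₂ ≈ (0.679, -0.599, 0.424); φ = arcsin(p_z) ≈ 25.07°, λ = atan2(p_y, p_x) ≈ -41.43°.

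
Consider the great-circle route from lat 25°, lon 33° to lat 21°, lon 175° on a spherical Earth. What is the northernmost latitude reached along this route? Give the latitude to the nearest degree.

≈ 53°

The great circle lies in the plane with unit normal n̂ = (p₁ × p₂)/|p₁ × p₂|.
Here n̂_z ≈ +0.608; the vertex latitude is φ_max = arccos|n̂_z| ≈ 52.6°.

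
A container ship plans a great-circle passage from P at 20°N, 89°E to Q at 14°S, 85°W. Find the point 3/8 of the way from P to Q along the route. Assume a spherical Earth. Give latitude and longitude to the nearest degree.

The haversine formula gives a central angle δ ≈ 2.997 rad (171.7°) between the endpoints.
Interpolate at f = 3/8 with slerp weights a = sin((1−f)δ)/sin δ ≈ 6.614, b = sin(fδ)/sin δ ≈ 6.247.
p = a·p₁ + b·p₂ ≈ (0.637, 0.176, 0.751); φ = arcsin(p_z) ≈ 48.66°, λ = atan2(p_y, p_x) ≈ 15.42°.

≈ 49°N, 15°E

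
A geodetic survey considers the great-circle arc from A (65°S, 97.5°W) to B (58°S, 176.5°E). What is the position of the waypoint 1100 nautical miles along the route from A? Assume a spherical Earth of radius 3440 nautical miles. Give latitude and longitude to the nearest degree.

≈ (68°S, 144°W)

Convert each endpoint to a unit vector on the sphere (x = cos φ cos λ, y = cos φ sin λ, z = sin φ).
The central angle between the endpoints is δ = arccos(p₁·p₂) ≈ 0.669 rad (38.4°). The total great-circle distance is δ·R ≈ 0.669 × 3440 ≈ 2303 nmi, so the target fraction is f = 1100/2303 ≈ 0.478.
Interpolate at f ≈ 0.478 with slerp weights a = sin((1−f)δ)/sin δ ≈ 0.552, b = sin(fδ)/sin δ ≈ 0.507.
p = a·p₁ + b·p₂ ≈ (-0.298, -0.215, -0.930); φ = arcsin(p_z) ≈ -68.42°, λ = atan2(p_y, p_x) ≈ -144.24°.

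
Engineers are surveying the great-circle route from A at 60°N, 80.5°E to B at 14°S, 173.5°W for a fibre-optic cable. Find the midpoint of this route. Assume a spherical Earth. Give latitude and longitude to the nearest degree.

The haversine formula gives a central angle δ ≈ 1.921 rad (110.1°) between the endpoints.
Interpolate at f = 1/2 with slerp weights a = sin((1−f)δ)/sin δ ≈ 0.873, b = sin(fδ)/sin δ ≈ 0.873.
p = a·p₁ + b·p₂ ≈ (-0.769, 0.334, 0.545); φ = arcsin(p_z) ≈ 32.99°, λ = atan2(p_y, p_x) ≈ 156.50°.

≈ 33°N, 156°E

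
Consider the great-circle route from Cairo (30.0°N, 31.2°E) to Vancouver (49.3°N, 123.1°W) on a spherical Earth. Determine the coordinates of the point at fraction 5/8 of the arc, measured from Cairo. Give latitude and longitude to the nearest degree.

≈ 76°N, 58°W

The haversine formula gives a central angle δ ≈ 1.701 rad (97.5°) between the endpoints.
Interpolate at f = 5/8 with slerp weights a = sin((1−f)δ)/sin δ ≈ 0.601, b = sin(fδ)/sin δ ≈ 0.881.
p = a·p₁ + b·p₂ ≈ (0.131, -0.212, 0.968); φ = arcsin(p_z) ≈ 75.57°, λ = atan2(p_y, p_x) ≈ -58.28°.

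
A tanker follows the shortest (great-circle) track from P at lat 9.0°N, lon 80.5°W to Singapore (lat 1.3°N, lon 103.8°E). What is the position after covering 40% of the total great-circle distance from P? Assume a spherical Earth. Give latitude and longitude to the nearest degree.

The haversine formula gives a central angle δ ≈ 2.947 rad (168.8°) between the endpoints.
Interpolate at f = 0.40 with slerp weights a = sin((1−f)δ)/sin δ ≈ 5.068, b = sin(fδ)/sin δ ≈ 4.777.
p = a·p₁ + b·p₂ ≈ (-0.313, -0.300, 0.901); φ = arcsin(p_z) ≈ 64.32°, λ = atan2(p_y, p_x) ≈ -136.22°.

≈ lat 64°N, lon 136°W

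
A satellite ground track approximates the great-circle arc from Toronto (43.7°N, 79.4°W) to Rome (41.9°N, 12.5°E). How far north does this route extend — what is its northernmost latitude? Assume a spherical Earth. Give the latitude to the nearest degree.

The great circle lies in the plane with unit normal n̂ = (p₁ × p₂)/|p₁ × p₂|.
Here n̂_z ≈ +0.600; the vertex latitude is φ_max = arccos|n̂_z| ≈ 53.1°.
Check via Clairaut: cos φ_max = |cos φ₁| · sin C = cos(43.7°)·sin(56.1°) ≈ 0.600, again giving ≈ 53.1°.

≈ 53°N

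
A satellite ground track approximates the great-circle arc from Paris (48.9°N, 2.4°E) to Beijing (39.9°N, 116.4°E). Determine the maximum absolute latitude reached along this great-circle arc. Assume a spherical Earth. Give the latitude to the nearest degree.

The great circle lies in the plane with unit normal n̂ = (p₁ × p₂)/|p₁ × p₂|.
Here n̂_z ≈ +0.480; the vertex latitude is φ_max = arccos|n̂_z| ≈ 61.3°.
Check via Clairaut: cos φ_max = |cos φ₁| · sin C = cos(48.9°)·sin(46.9°) ≈ 0.480, again giving ≈ 61.3°.

≈ 61°N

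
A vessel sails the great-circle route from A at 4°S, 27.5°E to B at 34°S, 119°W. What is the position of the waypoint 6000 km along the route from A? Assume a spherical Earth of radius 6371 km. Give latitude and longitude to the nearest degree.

The haversine formula gives a central angle δ ≈ 2.279 rad (130.6°) between the endpoints. The total great-circle distance is δ·R ≈ 2.279 × 6371 ≈ 14521 km, so the target fraction is f = 6000/14521 ≈ 0.413.
Interpolate at f ≈ 0.413 with slerp weights a = sin((1−f)δ)/sin δ ≈ 1.281, b = sin(fδ)/sin δ ≈ 1.065.
p = a·p₁ + b·p₂ ≈ (0.706, -0.182, -0.685); φ = arcsin(p_z) ≈ -43.22°, λ = atan2(p_y, p_x) ≈ -14.46°.

≈ 43°S, 14°W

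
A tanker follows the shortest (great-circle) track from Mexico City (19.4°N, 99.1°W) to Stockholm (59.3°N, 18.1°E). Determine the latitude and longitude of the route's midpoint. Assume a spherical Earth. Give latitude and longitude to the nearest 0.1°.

≈ 54.7°N, 66.5°W

From cos δ = sin φ₁ sin φ₂ + cos φ₁ cos φ₂ cos Δλ, the central angle is δ ≈ 1.505 rad (86.2°).
Interpolate at f = 1/2 with slerp weights a = sin((1−f)δ)/sin δ ≈ 0.685, b = sin(fδ)/sin δ ≈ 0.685.
p = a·p₁ + b·p₂ ≈ (0.230, -0.529, 0.817); φ = arcsin(p_z) ≈ 54.74°, λ = atan2(p_y, p_x) ≈ -66.49°.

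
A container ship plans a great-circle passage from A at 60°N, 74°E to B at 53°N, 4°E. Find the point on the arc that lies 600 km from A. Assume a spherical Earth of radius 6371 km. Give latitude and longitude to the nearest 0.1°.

Write both endpoints as unit vectors p₁, p₂ with components (cos φ cos λ, cos φ sin λ, sin φ).
The central angle between the endpoints is δ = arccos(p₁·p₂) ≈ 0.653 rad (37.4°). The total great-circle distance is δ·R ≈ 0.653 × 6371 ≈ 4157 km, so the target fraction is f = 600/4157 ≈ 0.144.
Interpolate at f ≈ 0.144 with slerp weights a = sin((1−f)δ)/sin δ ≈ 0.873, b = sin(fδ)/sin δ ≈ 0.155.
p = a·p₁ + b·p₂ ≈ (0.213, 0.426, 0.879); φ = arcsin(p_z) ≈ 61.56°, λ = atan2(p_y, p_x) ≈ 63.40°.

≈ 61.6°N, 63.4°E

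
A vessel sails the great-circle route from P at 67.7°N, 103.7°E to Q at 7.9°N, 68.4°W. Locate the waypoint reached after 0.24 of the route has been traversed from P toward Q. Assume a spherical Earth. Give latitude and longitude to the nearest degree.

Convert each endpoint to a unit vector on the sphere (x = cos φ cos λ, y = cos φ sin λ, z = sin φ).
The central angle between the endpoints is δ = arccos(p₁·p₂) ≈ 1.818 rad (104.2°).
Interpolate at f = 0.24 with slerp weights a = sin((1−f)δ)/sin δ ≈ 1.013, b = sin(fδ)/sin δ ≈ 0.436.
p = a·p₁ + b·p₂ ≈ (0.068, -0.028, 0.997); φ = arcsin(p_z) ≈ 85.79°, λ = atan2(p_y, p_x) ≈ -22.43°.

≈ 86°N, 22°W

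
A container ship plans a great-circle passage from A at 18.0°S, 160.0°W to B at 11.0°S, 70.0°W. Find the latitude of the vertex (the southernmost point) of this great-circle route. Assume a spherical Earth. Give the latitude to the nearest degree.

≈ 21°S

The great circle lies in the plane with unit normal n̂ = (p₁ × p₂)/|p₁ × p₂|.
Here n̂_z ≈ +0.935; the vertex latitude is φ_max = arccos|n̂_z| ≈ 20.7°.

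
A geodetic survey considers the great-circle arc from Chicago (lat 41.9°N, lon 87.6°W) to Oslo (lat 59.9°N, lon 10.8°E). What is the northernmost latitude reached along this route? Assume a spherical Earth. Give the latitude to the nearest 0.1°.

The great circle lies in the plane with unit normal n̂ = (p₁ × p₂)/|p₁ × p₂|.
Here n̂_z ≈ +0.433; the vertex latitude is φ_max = arccos|n̂_z| ≈ 64.3°.

≈ 64.3°N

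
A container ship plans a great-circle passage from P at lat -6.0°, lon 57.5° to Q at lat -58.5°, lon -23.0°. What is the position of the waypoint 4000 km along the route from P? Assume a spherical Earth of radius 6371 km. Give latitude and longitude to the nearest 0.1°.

≈ lat -35.6°, lon 35.3°

Convert each endpoint to a unit vector on the sphere (x = cos φ cos λ, y = cos φ sin λ, z = sin φ).
The central angle between the endpoints is δ = arccos(p₁·p₂) ≈ 1.395 rad (79.9°). The total great-circle distance is δ·R ≈ 1.395 × 6371 ≈ 8888 km, so the target fraction is f = 4000/8888 ≈ 0.450.
Interpolate at f ≈ 0.450 with slerp weights a = sin((1−f)δ)/sin δ ≈ 0.705, b = sin(fδ)/sin δ ≈ 0.597.
p = a·p₁ + b·p₂ ≈ (0.664, 0.469, -0.582); φ = arcsin(p_z) ≈ -35.62°, λ = atan2(p_y, p_x) ≈ 35.28°.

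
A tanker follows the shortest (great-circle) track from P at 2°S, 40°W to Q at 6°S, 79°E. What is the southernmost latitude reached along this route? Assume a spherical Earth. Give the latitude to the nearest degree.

The great circle lies in the plane with unit normal n̂ = (p₁ × p₂)/|p₁ × p₂|.
Here n̂_z ≈ +0.990; the vertex latitude is φ_max = arccos|n̂_z| ≈ 8.2°.
Check via Clairaut: cos φ_max = |cos φ₁| · sin C = cos(2.0°)·sin(97.9°) ≈ 0.990, again giving ≈ 8.2°.

≈ 8°S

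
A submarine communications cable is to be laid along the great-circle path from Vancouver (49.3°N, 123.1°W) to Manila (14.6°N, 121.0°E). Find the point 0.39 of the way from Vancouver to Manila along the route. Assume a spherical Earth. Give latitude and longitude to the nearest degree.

From cos δ = sin φ₁ sin φ₂ + cos φ₁ cos φ₂ cos Δλ, the central angle is δ ≈ 1.655 rad (94.8°).
Interpolate at f = 0.39 with slerp weights a = sin((1−f)δ)/sin δ ≈ 0.850, b = sin(fδ)/sin δ ≈ 0.604.
p = a·p₁ + b·p₂ ≈ (-0.604, 0.037, 0.796); φ = arcsin(p_z) ≈ 52.79°, λ = atan2(p_y, p_x) ≈ 176.52°.

≈ 53°N, 177°E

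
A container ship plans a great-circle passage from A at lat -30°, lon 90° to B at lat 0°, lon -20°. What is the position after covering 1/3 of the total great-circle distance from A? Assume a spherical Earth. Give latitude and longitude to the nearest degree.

Convert each endpoint to a unit vector on the sphere (x = cos φ cos λ, y = cos φ sin λ, z = sin φ).
The central angle between the endpoints is δ = arccos(p₁·p₂) ≈ 1.872 rad (107.2°).
Interpolate at f = 1/3 with slerp weights a = sin((1−f)δ)/sin δ ≈ 0.993, b = sin(fδ)/sin δ ≈ 0.612.
p = a·p₁ + b·p₂ ≈ (0.575, 0.651, -0.496); φ = arcsin(p_z) ≈ -29.76°, λ = atan2(p_y, p_x) ≈ 48.54°.

≈ lat -30°, lon 49°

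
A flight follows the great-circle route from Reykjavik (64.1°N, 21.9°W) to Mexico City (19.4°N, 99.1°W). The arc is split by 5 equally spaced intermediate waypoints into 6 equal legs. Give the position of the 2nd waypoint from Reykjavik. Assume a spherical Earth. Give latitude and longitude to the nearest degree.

Write both endpoints as unit vectors p₁, p₂ with components (cos φ cos λ, cos φ sin λ, sin φ).
The central angle between the endpoints is δ = arccos(p₁·p₂) ≈ 1.170 rad (67.0°).
Interpolate at f = 2/6 with slerp weights a = sin((1−f)δ)/sin δ ≈ 0.764, b = sin(fδ)/sin δ ≈ 0.413.
p = a·p₁ + b·p₂ ≈ (0.248, -0.509, 0.824); φ = arcsin(p_z) ≈ 55.51°, λ = atan2(p_y, p_x) ≈ -64.03°.

≈ (56°N, 64°W)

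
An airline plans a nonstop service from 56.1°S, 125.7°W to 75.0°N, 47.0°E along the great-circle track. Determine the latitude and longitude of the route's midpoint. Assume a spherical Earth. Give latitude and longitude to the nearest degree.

≈ 24°N, 119°W

Convert each endpoint to a unit vector on the sphere (x = cos φ cos λ, y = cos φ sin λ, z = sin φ).
The central angle between the endpoints is δ = arccos(p₁·p₂) ≈ 2.808 rad (160.9°).
Interpolate at f = 1/2 with slerp weights a = sin((1−f)δ)/sin δ ≈ 3.013, b = sin(fδ)/sin δ ≈ 3.013.
p = a·p₁ + b·p₂ ≈ (-0.449, -0.794, 0.409); φ = arcsin(p_z) ≈ 24.17°, λ = atan2(p_y, p_x) ≈ -119.47°.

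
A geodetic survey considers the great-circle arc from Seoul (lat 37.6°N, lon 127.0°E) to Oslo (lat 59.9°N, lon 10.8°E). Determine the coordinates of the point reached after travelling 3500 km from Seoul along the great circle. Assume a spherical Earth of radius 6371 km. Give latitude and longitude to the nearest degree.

≈ lat 62°N, lon 95°E

Convert each endpoint to a unit vector on the sphere (x = cos φ cos λ, y = cos φ sin λ, z = sin φ).
The central angle between the endpoints is δ = arccos(p₁·p₂) ≈ 1.211 rad (69.4°). The total great-circle distance is δ·R ≈ 1.211 × 6371 ≈ 7713 km, so the target fraction is f = 3500/7713 ≈ 0.454.
Interpolate at f ≈ 0.454 with slerp weights a = sin((1−f)δ)/sin δ ≈ 0.656, b = sin(fδ)/sin δ ≈ 0.558.
p = a·p₁ + b·p₂ ≈ (-0.038, 0.468, 0.883); φ = arcsin(p_z) ≈ 62.02°, λ = atan2(p_y, p_x) ≈ 94.65°.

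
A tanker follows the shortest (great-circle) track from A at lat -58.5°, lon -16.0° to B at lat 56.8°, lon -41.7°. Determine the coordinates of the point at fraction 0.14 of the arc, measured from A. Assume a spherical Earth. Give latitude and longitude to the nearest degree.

Convert each endpoint to a unit vector on the sphere (x = cos φ cos λ, y = cos φ sin λ, z = sin φ).
The central angle between the endpoints is δ = arccos(p₁·p₂) ≈ 2.044 rad (117.1°).
Interpolate at f = 0.14 with slerp weights a = sin((1−f)δ)/sin δ ≈ 1.104, b = sin(fδ)/sin δ ≈ 0.317.
p = a·p₁ + b·p₂ ≈ (0.684, -0.274, -0.676); φ = arcsin(p_z) ≈ -42.52°, λ = atan2(p_y, p_x) ≈ -21.86°.

≈ lat -43°, lon -22°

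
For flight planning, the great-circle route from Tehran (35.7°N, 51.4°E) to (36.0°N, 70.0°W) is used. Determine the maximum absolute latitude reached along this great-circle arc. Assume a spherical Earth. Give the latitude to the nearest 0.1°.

The great circle lies in the plane with unit normal n̂ = (p₁ × p₂)/|p₁ × p₂|.
Here n̂_z ≈ -0.561; the vertex latitude is φ_max = arccos|n̂_z| ≈ 55.9°.

≈ 55.9°N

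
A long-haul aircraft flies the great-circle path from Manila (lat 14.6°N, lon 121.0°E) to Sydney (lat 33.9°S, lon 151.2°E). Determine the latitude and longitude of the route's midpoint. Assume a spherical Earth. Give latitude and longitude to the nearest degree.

From cos δ = sin φ₁ sin φ₂ + cos φ₁ cos φ₂ cos Δλ, the central angle is δ ≈ 0.984 rad (56.4°).
Interpolate at f = 1/2 with slerp weights a = sin((1−f)δ)/sin δ ≈ 0.567, b = sin(fδ)/sin δ ≈ 0.567.
p = a·p₁ + b·p₂ ≈ (-0.695, 0.697, -0.173); φ = arcsin(p_z) ≈ -9.99°, λ = atan2(p_y, p_x) ≈ 134.92°.

≈ lat 10°S, lon 135°E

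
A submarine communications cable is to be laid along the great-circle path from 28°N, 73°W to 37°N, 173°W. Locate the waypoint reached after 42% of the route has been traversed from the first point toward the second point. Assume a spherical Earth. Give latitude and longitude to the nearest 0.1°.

≈ 43.4°N, 110.8°W

The haversine formula gives a central angle δ ≈ 1.410 rad (80.8°) between the endpoints.
Interpolate at f = 0.42 with slerp weights a = sin((1−f)δ)/sin δ ≈ 0.739, b = sin(fδ)/sin δ ≈ 0.565.
p = a·p₁ + b·p₂ ≈ (-0.257, -0.679, 0.687); φ = arcsin(p_z) ≈ 43.42°, λ = atan2(p_y, p_x) ≈ -110.76°.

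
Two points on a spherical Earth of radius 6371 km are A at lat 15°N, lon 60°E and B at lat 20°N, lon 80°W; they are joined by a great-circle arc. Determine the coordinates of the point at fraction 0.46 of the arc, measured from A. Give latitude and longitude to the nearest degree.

Convert each endpoint to a unit vector on the sphere (x = cos φ cos λ, y = cos φ sin λ, z = sin φ).
The central angle between the endpoints is δ = arccos(p₁·p₂) ≈ 2.223 rad (127.4°).
Interpolate at f = 0.46 with slerp weights a = sin((1−f)δ)/sin δ ≈ 1.173, b = sin(fδ)/sin δ ≈ 1.074.
p = a·p₁ + b·p₂ ≈ (0.742, -0.013, 0.671); φ = arcsin(p_z) ≈ 42.12°, λ = atan2(p_y, p_x) ≈ -0.97°.

≈ lat 42°N, lon 1°W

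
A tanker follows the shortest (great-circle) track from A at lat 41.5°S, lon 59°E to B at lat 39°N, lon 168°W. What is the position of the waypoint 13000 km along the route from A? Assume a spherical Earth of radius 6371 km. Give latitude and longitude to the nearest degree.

≈ lat 26°N, lon 163°E

Convert each endpoint to a unit vector on the sphere (x = cos φ cos λ, y = cos φ sin λ, z = sin φ).
The central angle between the endpoints is δ = arccos(p₁·p₂) ≈ 2.522 rad (144.5°). The total great-circle distance is δ·R ≈ 2.522 × 6371 ≈ 16066 km, so the target fraction is f = 13000/16066 ≈ 0.809.
Interpolate at f ≈ 0.809 with slerp weights a = sin((1−f)δ)/sin δ ≈ 0.797, b = sin(fδ)/sin δ ≈ 1.535.
p = a·p₁ + b·p₂ ≈ (-0.859, 0.263, 0.438); φ = arcsin(p_z) ≈ 25.98°, λ = atan2(p_y, p_x) ≈ 162.96°.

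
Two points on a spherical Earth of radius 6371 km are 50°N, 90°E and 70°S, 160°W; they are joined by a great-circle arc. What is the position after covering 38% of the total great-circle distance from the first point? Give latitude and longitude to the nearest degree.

Write both endpoints as unit vectors p₁, p₂ with components (cos φ cos λ, cos φ sin λ, sin φ).
The central angle between the endpoints is δ = arccos(p₁·p₂) ≈ 2.490 rad (142.7°).
Interpolate at f = 0.38 with slerp weights a = sin((1−f)δ)/sin δ ≈ 1.648, b = sin(fδ)/sin δ ≈ 1.337.
p = a·p₁ + b·p₂ ≈ (-0.430, 0.903, 0.006); φ = arcsin(p_z) ≈ 0.33°, λ = atan2(p_y, p_x) ≈ 115.46°.

≈ 0°N, 115°E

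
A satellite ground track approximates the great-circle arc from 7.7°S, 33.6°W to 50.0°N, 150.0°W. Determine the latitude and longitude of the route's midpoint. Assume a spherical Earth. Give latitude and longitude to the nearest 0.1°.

The haversine formula gives a central angle δ ≈ 1.967 rad (112.7°) between the endpoints.
Interpolate at f = 1/2 with slerp weights a = sin((1−f)δ)/sin δ ≈ 0.902, b = sin(fδ)/sin δ ≈ 0.902.
p = a·p₁ + b·p₂ ≈ (0.242, -0.785, 0.570); φ = arcsin(p_z) ≈ 34.77°, λ = atan2(p_y, p_x) ≈ -72.83°.

≈ 34.8°N, 72.8°W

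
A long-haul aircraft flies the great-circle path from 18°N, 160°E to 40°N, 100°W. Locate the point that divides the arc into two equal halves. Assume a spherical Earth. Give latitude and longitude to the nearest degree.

≈ 41°N, 157°W

Write both endpoints as unit vectors p₁, p₂ with components (cos φ cos λ, cos φ sin λ, sin φ).
The central angle between the endpoints is δ = arccos(p₁·p₂) ≈ 1.499 rad (85.9°).
Interpolate at f = 1/2 with slerp weights a = sin((1−f)δ)/sin δ ≈ 0.683, b = sin(fδ)/sin δ ≈ 0.683.
p = a·p₁ + b·p₂ ≈ (-0.701, -0.293, 0.650); φ = arcsin(p_z) ≈ 40.54°, λ = atan2(p_y, p_x) ≈ -157.32°.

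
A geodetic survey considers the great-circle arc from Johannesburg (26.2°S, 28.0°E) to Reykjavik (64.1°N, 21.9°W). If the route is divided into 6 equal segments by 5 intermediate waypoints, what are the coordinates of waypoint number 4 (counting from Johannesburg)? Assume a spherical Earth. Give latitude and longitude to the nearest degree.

The haversine formula gives a central angle δ ≈ 1.716 rad (98.3°) between the endpoints.
Interpolate at f = 4/6 with slerp weights a = sin((1−f)δ)/sin δ ≈ 0.547, b = sin(fδ)/sin δ ≈ 0.920.
p = a·p₁ + b·p₂ ≈ (0.806, 0.081, 0.586); φ = arcsin(p_z) ≈ 35.88°, λ = atan2(p_y, p_x) ≈ 5.71°.

≈ 36°N, 6°E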